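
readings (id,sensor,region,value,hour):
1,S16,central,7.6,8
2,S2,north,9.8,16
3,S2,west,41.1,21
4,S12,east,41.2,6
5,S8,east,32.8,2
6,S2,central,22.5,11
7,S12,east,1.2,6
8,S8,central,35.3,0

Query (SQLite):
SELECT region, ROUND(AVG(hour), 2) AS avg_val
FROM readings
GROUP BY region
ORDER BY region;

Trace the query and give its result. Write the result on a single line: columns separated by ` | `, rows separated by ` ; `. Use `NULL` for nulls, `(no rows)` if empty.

central | 6.33 ; east | 4.67 ; north | 16 ; west | 21

Partition readings by region; compute ROUND(AVG(hour), 2) within each group.
  central: ids {1, 6, 8} → ROUND(AVG(hour), 2)=6.33
  east: ids {4, 5, 7} → ROUND(AVG(hour), 2)=4.67
  north: ids {2} → ROUND(AVG(hour), 2)=16
  west: ids {3} → ROUND(AVG(hour), 2)=21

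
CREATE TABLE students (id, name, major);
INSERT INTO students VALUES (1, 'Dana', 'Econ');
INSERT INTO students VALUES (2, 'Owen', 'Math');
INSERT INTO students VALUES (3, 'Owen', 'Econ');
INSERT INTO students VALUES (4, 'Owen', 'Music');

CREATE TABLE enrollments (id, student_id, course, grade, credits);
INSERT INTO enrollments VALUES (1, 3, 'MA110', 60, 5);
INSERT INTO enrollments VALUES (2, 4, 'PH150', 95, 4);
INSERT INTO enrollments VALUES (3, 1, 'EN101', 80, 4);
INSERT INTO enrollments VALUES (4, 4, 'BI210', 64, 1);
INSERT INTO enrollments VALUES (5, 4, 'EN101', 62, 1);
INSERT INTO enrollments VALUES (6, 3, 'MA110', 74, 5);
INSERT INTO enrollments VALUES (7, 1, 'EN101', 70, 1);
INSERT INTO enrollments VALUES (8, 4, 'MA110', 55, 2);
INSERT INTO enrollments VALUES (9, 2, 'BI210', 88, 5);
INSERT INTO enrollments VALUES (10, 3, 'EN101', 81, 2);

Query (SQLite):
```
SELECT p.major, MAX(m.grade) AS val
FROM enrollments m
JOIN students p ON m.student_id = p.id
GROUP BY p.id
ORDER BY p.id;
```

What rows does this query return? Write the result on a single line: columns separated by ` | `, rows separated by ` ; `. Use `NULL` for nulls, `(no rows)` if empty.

Econ | 80 ; Math | 88 ; Econ | 81 ; Music | 95

Join each enrollments row to its students via student_id.
Group joined rows by students.id; compute MAX(m.grade) per group.
  1: ids {3, 7} → MAX(m.grade)=80
  2: ids {9} → MAX(m.grade)=88
  3: ids {1, 6, 10} → MAX(m.grade)=81
  4: ids {2, 4, 5, 8} → MAX(m.grade)=95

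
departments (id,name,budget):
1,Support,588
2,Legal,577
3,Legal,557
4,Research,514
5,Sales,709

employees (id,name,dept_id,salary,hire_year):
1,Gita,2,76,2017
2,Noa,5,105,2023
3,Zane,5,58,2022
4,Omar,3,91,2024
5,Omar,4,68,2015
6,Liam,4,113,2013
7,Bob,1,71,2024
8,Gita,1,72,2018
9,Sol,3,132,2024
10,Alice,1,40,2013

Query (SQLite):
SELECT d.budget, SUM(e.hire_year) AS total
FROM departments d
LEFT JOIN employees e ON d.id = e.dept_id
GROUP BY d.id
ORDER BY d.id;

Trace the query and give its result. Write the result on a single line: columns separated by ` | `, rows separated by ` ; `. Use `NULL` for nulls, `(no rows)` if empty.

588 | 6055 ; 577 | 2017 ; 557 | 4048 ; 514 | 4028 ; 709 | 4045

LEFT JOIN keeps every departments row; unmatched ones get NULL for employees columns.
Group by departments.id and compute SUM(e.hire_year). SUM over an all-NULL group is NULL.
  1: ids {7, 8, 10} → SUM(e.hire_year)=6055
  2: ids {1} → SUM(e.hire_year)=2017
  3: ids {4, 9} → SUM(e.hire_year)=4048
  4: ids {5, 6} → SUM(e.hire_year)=4028
  5: ids {2, 3} → SUM(e.hire_year)=4045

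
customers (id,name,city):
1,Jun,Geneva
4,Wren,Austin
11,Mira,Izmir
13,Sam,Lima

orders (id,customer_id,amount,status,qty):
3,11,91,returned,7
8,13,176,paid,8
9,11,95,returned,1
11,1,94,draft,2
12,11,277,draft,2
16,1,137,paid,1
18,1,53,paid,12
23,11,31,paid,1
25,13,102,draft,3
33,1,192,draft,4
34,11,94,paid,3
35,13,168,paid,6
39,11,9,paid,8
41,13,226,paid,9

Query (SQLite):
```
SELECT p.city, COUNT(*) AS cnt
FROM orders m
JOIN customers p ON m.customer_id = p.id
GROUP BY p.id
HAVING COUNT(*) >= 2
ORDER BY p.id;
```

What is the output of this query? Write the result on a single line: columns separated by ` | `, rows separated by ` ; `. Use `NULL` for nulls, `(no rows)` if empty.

Geneva | 4 ; Izmir | 6 ; Lima | 4

Join each orders row to its customers via customer_id.
Group joined rows by customers.id; compute COUNT(*) per group.
HAVING: keep groups with count ≥ 2.
  1: ids {11, 16, 18, 33} → COUNT(*)=4
  11: ids {3, 9, 12, 23, 34, 39} → COUNT(*)=6
  13: ids {8, 25, 35, 41} → COUNT(*)=4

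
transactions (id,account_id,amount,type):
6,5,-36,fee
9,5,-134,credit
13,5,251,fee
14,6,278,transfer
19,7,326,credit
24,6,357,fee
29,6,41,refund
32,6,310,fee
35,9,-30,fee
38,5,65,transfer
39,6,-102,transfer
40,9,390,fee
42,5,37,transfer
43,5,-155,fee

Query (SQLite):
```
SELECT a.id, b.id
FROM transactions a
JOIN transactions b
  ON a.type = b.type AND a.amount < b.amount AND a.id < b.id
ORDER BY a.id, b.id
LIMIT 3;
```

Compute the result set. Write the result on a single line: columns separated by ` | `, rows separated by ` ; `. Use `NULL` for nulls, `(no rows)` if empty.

6 | 13 ; 6 | 24 ; 6 | 32

Pairs (a,b) with same type, a.amount < b.amount, a.id < b.id.
type groups: credit:{9,19} fee:{6,13,24,32,35,40,43} refund:{29} transfer:{14,38,39,42}
Ordered by (a.id, b.id); first 3.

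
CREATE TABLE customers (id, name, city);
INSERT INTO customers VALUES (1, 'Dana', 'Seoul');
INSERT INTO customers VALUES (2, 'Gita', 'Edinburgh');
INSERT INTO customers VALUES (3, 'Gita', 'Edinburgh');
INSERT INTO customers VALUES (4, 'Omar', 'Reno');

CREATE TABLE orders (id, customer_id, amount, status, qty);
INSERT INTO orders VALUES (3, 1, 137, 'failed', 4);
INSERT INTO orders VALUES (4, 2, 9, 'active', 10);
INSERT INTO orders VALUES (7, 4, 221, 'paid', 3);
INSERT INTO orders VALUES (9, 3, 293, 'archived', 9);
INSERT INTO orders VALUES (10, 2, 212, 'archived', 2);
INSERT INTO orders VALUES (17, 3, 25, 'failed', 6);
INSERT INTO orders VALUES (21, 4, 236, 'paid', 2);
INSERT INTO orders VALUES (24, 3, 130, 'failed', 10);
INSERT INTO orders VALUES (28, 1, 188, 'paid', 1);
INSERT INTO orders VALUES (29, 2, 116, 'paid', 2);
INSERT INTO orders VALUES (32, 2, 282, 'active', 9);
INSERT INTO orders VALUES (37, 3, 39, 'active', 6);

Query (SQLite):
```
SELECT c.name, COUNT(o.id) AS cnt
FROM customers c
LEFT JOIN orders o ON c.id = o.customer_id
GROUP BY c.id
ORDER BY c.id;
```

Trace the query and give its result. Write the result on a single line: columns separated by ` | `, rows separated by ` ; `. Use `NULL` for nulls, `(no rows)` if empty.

LEFT JOIN keeps every customers row; unmatched ones get NULL for orders columns.
Group by customers.id and compute COUNT(o.id). COUNT(col) of an all-NULL group is 0.
  1: ids {3, 28} → COUNT(o.id)=2
  2: ids {4, 10, 29, 32} → COUNT(o.id)=4
  3: ids {9, 17, 24, 37} → COUNT(o.id)=4
  4: ids {7, 21} → COUNT(o.id)=2

Dana | 2 ; Gita | 4 ; Gita | 4 ; Omar | 2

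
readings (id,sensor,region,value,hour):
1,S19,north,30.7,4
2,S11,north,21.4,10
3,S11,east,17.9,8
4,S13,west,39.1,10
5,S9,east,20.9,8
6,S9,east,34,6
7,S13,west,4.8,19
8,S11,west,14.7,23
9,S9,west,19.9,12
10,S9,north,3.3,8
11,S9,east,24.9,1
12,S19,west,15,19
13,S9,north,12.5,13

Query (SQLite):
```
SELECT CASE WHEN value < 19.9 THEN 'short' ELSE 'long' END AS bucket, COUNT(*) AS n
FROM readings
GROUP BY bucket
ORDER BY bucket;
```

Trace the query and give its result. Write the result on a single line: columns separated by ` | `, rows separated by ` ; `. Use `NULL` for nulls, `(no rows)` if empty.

Bucket rows by value < 19.9 → 'short' else 'long'; count each bucket.

long | 7 ; short | 6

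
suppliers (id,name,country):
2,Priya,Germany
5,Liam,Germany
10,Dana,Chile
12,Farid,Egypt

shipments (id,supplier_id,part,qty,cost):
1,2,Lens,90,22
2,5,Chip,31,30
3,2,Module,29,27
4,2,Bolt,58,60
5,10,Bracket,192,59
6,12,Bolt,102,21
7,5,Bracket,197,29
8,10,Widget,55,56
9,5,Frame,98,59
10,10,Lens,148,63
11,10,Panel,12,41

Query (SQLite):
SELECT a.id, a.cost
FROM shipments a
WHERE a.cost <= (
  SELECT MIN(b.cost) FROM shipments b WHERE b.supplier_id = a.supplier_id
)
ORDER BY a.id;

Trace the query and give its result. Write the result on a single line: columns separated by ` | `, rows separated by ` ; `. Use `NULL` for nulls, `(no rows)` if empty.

For each shipments row a, compute MIN(cost) over rows sharing a.supplier_id.
Keep row a if a.cost <= that per-group MIN.
  supplier_id=2: MIN(cost) = 22
  supplier_id=5: MIN(cost) = 29
  supplier_id=10: MIN(cost) = 41
  supplier_id=12: MIN(cost) = 21

1 | 22 ; 6 | 21 ; 7 | 29 ; 11 | 41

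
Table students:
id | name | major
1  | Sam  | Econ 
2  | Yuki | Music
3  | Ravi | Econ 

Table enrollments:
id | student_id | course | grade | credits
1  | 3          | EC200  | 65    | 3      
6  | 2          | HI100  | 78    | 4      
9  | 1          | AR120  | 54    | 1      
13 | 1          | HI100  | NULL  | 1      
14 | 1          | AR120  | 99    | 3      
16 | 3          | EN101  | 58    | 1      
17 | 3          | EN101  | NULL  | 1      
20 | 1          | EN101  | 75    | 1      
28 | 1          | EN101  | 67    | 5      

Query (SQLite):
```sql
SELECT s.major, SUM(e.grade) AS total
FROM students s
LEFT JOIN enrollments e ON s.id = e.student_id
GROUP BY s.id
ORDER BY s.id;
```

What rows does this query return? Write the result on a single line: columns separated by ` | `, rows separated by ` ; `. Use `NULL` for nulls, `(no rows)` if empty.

LEFT JOIN keeps every students row; unmatched ones get NULL for enrollments columns.
Group by students.id and compute SUM(e.grade). SUM over an all-NULL group is NULL.
  1: ids {9, 13, 14, 20, 28} → SUM(e.grade)=295
  2: ids {6} → SUM(e.grade)=78
  3: ids {1, 16, 17} → SUM(e.grade)=123

Econ | 295 ; Music | 78 ; Econ | 123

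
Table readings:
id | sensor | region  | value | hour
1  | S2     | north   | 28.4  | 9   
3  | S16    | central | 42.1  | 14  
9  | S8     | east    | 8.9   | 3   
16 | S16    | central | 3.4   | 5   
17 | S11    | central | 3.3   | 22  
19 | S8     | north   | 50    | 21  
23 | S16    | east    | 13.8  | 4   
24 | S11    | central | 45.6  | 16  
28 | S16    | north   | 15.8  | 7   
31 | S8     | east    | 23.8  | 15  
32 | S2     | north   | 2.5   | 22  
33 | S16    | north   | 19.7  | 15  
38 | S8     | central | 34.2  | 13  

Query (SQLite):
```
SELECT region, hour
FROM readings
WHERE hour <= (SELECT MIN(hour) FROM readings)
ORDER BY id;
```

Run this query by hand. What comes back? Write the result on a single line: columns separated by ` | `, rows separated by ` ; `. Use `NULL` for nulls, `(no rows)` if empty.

east | 3

Scalar subquery: MIN(hour) over all readings rows = 3.
Keep rows where hour <= that value.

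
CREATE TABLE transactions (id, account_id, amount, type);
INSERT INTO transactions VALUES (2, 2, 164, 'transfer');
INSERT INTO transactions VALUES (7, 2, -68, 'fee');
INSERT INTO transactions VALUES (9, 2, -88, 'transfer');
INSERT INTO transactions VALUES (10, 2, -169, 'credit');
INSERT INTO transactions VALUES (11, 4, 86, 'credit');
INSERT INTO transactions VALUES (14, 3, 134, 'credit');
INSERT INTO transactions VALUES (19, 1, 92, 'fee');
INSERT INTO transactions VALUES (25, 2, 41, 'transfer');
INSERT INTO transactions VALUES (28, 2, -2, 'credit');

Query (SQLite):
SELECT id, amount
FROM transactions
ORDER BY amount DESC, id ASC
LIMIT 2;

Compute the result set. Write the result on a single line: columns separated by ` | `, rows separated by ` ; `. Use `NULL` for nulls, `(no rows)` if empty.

Sort by amount desc, tiebreak id asc: (164, id=2), (134, id=14), (92, id=19), (86, id=11), (41, id=25) …. Take first 2.

2 | 164 ; 14 | 134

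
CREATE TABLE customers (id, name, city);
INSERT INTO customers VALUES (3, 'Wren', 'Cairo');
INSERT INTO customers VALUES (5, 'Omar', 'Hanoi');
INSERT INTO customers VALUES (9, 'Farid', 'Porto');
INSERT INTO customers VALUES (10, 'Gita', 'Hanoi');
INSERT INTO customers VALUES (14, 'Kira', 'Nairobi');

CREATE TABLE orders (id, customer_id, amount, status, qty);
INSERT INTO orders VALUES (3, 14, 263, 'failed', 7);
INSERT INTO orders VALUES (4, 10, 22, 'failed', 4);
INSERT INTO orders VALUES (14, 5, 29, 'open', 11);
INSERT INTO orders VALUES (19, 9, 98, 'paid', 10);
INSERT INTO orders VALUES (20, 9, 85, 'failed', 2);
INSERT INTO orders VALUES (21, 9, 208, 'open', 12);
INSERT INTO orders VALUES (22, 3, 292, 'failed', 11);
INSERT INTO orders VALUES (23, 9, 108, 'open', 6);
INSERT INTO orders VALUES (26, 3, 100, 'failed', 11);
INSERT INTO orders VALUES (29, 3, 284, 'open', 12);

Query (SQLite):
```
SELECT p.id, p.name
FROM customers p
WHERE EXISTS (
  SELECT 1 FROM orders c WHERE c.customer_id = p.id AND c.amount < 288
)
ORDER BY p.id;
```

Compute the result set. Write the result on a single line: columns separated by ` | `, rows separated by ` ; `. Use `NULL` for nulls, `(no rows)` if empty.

For each customers row, check whether any orders with matching customer_id has amount < 288.
Keep rows where that is true.

3 | Wren ; 5 | Omar ; 9 | Farid ; 10 | Gita ; 14 | Kira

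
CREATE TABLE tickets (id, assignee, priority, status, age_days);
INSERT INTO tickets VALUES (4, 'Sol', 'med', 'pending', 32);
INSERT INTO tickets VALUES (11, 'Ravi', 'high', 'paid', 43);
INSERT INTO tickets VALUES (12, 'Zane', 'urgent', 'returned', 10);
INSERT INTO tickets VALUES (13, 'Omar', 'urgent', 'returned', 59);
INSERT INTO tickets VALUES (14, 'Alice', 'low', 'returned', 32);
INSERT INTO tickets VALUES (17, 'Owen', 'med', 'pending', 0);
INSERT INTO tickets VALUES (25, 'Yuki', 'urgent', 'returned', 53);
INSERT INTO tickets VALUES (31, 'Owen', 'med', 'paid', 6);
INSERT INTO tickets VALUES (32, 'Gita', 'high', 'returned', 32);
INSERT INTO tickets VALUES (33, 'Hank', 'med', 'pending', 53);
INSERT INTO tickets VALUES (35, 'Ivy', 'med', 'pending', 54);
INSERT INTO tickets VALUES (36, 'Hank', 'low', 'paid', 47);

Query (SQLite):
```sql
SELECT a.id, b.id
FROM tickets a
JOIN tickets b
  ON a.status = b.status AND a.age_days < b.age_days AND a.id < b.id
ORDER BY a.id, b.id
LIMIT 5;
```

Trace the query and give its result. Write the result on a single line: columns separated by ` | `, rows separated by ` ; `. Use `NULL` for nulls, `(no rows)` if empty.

4 | 33 ; 4 | 35 ; 11 | 36 ; 12 | 13 ; 12 | 14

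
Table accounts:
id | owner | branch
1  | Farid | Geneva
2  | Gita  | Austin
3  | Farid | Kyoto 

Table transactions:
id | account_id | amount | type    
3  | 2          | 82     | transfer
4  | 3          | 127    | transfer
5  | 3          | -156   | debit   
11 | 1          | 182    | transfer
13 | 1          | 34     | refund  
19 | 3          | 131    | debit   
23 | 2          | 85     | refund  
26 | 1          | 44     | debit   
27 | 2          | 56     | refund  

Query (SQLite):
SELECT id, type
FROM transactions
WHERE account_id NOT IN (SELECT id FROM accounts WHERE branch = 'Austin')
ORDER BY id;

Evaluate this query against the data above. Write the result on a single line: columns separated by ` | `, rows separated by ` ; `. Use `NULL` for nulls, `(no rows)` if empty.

Inner query: accounts.id where branch = 'Austin'.
Outer: keep transactions rows whose account_id is not in that set.
Inner query → {2}

4 | transfer ; 5 | debit ; 11 | transfer ; 13 | refund ; 19 | debit ; 26 | debit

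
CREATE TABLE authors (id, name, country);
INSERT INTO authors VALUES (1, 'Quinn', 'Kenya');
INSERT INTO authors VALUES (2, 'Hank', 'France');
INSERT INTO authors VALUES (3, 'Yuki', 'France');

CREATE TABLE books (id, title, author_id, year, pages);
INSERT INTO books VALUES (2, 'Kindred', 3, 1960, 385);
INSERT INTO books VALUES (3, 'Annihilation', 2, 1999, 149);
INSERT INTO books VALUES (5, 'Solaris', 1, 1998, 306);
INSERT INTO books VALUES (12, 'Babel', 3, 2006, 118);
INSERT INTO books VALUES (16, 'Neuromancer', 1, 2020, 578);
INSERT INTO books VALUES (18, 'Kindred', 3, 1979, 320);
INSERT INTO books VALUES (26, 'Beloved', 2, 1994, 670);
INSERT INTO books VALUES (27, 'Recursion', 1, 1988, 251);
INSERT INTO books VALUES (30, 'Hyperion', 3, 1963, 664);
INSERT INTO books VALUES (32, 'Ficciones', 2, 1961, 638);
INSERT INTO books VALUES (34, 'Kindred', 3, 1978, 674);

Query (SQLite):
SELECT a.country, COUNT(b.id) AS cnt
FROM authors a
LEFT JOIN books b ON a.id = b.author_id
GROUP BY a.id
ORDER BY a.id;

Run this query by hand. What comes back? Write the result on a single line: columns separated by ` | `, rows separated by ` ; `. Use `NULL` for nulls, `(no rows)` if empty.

Kenya | 3 ; France | 3 ; France | 5

LEFT JOIN keeps every authors row; unmatched ones get NULL for books columns.
Group by authors.id and compute COUNT(b.id). COUNT(col) of an all-NULL group is 0.
  1: ids {5, 16, 27} → COUNT(b.id)=3
  2: ids {3, 26, 32} → COUNT(b.id)=3
  3: ids {2, 12, 18, 30, 34} → COUNT(b.id)=5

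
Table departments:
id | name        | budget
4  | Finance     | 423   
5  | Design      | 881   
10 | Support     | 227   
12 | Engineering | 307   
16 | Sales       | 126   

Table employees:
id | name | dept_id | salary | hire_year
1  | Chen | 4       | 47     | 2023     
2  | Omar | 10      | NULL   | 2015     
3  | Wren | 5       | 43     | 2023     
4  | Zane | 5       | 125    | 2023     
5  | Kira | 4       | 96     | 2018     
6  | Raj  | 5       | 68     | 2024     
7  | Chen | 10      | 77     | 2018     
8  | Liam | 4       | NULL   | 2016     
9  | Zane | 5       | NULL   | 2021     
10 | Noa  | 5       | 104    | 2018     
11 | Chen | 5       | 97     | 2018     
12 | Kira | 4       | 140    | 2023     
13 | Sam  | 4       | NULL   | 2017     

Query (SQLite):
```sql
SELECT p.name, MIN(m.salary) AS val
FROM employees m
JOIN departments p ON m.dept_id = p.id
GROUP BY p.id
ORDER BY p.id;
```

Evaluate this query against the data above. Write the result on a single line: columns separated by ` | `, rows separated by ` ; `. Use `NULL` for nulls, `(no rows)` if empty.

Finance | 47 ; Design | 43 ; Support | 77

Join each employees row to its departments via dept_id.
Group joined rows by departments.id; compute MIN(m.salary) per group.
  4: ids {1, 5, 8, 12, 13} → MIN(m.salary)=47
  5: ids {3, 4, 6, 9, 10, 11} → MIN(m.salary)=43
  10: ids {2, 7} → MIN(m.salary)=77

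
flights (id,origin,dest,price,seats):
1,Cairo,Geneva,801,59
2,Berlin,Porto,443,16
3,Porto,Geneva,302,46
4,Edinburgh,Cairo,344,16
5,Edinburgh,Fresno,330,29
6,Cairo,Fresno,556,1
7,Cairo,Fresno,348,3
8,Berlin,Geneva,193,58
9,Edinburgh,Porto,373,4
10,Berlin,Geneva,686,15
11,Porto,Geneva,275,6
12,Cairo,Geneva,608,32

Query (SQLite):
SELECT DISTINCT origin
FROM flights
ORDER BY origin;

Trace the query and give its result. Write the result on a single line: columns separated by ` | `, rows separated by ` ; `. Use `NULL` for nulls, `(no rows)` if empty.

Berlin ; Cairo ; Edinburgh ; Porto

Collect distinct origin values from flights.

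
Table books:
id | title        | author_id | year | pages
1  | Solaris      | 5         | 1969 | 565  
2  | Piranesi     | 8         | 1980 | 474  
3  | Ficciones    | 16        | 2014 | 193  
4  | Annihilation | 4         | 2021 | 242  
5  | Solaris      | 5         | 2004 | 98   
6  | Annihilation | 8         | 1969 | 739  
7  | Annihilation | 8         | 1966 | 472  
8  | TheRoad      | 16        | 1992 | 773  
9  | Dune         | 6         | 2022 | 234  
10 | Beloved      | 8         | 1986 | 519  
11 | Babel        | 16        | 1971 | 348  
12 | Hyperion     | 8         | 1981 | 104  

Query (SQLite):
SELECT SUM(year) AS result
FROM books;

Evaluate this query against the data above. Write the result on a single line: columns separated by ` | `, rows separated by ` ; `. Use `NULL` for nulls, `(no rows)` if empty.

23875

All year values: [1969, 1980, 2014, 2021, 2004, 1969, 1966, 1992, 2022, 1986, 1971, 1981].
SUM of non-NULL values = 23875.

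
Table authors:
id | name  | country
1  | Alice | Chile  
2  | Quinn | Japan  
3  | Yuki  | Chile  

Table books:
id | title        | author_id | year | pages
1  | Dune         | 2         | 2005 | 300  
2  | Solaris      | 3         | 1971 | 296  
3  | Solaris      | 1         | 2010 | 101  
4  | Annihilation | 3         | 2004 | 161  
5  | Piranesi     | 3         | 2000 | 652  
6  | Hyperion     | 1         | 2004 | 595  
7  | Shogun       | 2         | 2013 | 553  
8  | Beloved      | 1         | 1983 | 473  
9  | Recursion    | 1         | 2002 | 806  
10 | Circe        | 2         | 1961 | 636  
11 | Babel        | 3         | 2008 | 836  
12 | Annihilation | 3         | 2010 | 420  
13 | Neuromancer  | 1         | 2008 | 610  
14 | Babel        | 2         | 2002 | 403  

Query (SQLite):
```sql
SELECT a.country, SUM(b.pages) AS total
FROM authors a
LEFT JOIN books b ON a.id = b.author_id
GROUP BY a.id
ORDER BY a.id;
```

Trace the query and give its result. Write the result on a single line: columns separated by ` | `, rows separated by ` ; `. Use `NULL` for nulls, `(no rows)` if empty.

Chile | 2585 ; Japan | 1892 ; Chile | 2365

LEFT JOIN keeps every authors row; unmatched ones get NULL for books columns.
Group by authors.id and compute SUM(b.pages). SUM over an all-NULL group is NULL.
  1: ids {3, 6, 8, 9, 13} → SUM(b.pages)=2585
  2: ids {1, 7, 10, 14} → SUM(b.pages)=1892
  3: ids {2, 4, 5, 11, 12} → SUM(b.pages)=2365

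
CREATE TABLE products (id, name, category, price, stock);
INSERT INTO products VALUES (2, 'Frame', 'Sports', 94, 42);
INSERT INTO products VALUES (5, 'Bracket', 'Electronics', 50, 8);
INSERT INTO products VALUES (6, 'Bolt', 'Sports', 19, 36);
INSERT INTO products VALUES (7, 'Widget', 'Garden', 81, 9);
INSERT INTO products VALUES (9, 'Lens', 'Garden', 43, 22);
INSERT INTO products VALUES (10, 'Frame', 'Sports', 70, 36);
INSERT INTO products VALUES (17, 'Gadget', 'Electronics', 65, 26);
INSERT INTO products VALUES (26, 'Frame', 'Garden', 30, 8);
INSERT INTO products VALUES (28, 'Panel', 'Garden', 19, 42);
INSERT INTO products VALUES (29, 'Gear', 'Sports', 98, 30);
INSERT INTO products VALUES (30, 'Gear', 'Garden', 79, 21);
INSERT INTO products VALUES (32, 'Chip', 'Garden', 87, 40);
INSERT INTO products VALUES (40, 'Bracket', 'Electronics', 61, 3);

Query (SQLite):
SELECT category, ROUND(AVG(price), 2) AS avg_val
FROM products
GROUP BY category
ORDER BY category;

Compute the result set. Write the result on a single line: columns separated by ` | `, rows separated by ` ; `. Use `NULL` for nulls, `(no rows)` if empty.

Electronics | 58.67 ; Garden | 56.5 ; Sports | 70.25

Partition products by category; compute ROUND(AVG(price), 2) within each group.
  Electronics: ids {5, 17, 40} → ROUND(AVG(price), 2)=58.67
  Garden: ids {7, 9, 26, 28, 30, 32} → ROUND(AVG(price), 2)=56.5
  Sports: ids {2, 6, 10, 29} → ROUND(AVG(price), 2)=70.25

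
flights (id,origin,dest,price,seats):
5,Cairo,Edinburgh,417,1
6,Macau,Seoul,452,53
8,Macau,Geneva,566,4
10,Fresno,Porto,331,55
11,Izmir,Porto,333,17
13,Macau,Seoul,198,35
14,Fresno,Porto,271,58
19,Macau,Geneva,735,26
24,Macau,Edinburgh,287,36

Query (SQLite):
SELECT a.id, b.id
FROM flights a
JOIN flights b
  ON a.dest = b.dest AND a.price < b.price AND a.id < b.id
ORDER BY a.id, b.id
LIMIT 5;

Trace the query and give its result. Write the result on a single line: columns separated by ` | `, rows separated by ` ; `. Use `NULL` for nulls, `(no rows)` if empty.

Pairs (a,b) with same dest, a.price < b.price, a.id < b.id.
dest groups: Edinburgh:{5,24} Geneva:{8,19} Porto:{10,11,14} Seoul:{6,13}
Ordered by (a.id, b.id); first 5.

8 | 19 ; 10 | 11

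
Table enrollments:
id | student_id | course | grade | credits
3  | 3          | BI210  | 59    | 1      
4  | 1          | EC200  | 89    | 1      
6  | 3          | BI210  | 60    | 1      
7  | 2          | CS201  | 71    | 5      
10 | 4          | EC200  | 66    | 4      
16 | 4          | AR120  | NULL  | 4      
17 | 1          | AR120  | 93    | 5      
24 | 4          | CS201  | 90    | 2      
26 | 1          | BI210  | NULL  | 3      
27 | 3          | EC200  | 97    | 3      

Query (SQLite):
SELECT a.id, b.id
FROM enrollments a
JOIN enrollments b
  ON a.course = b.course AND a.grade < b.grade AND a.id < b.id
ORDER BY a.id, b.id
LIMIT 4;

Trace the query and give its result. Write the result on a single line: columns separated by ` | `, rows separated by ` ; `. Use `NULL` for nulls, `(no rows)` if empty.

3 | 6 ; 4 | 27 ; 7 | 24 ; 10 | 27

Pairs (a,b) with same course, a.grade < b.grade, a.id < b.id.
course groups: AR120:{16,17} BI210:{3,6,26} CS201:{7,24} EC200:{4,10,27}
Ordered by (a.id, b.id); first 4.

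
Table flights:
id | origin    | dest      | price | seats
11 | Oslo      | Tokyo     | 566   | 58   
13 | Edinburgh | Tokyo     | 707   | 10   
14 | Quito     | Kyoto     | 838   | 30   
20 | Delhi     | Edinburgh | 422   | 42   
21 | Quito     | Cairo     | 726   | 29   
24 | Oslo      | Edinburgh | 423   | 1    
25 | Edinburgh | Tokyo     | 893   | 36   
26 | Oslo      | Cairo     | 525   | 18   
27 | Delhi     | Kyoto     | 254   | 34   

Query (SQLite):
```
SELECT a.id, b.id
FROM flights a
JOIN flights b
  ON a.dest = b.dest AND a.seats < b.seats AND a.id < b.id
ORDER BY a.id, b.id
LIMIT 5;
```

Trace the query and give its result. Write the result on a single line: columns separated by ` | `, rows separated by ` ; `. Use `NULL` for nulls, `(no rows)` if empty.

Pairs (a,b) with same dest, a.seats < b.seats, a.id < b.id.
dest groups: Cairo:{21,26} Edinburgh:{20,24} Kyoto:{14,27} Tokyo:{11,13,25}
Ordered by (a.id, b.id); first 5.

13 | 25 ; 14 | 27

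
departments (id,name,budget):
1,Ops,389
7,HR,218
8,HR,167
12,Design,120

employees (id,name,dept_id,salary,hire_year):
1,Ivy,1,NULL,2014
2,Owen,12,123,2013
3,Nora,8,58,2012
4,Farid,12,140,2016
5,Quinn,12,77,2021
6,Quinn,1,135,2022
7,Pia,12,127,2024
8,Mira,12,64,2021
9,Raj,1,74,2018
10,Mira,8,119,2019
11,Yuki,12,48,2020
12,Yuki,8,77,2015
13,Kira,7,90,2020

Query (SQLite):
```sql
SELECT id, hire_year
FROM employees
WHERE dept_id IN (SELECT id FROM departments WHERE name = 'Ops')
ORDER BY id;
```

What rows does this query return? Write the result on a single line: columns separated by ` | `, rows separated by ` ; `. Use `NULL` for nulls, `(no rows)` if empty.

1 | 2014 ; 6 | 2022 ; 9 | 2018

Inner query: departments.id where name = 'Ops'.
Outer: keep employees rows whose dept_id is in that set.
Inner query → {1}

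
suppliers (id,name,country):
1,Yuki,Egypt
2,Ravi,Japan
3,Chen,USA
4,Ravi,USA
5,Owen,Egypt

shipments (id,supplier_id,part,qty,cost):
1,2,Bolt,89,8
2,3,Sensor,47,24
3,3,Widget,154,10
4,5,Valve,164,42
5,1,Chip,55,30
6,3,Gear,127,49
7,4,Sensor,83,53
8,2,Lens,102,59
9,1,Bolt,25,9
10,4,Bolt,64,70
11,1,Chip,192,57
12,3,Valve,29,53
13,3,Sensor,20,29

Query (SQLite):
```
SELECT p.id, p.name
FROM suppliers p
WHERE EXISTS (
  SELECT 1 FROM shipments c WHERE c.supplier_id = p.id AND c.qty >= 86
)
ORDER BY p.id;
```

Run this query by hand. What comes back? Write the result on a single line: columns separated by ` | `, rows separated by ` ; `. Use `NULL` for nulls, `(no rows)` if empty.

For each suppliers row, check whether any shipments with matching supplier_id has qty >= 86.
Keep rows where that is true.

1 | Yuki ; 2 | Ravi ; 3 | Chen ; 5 | Owen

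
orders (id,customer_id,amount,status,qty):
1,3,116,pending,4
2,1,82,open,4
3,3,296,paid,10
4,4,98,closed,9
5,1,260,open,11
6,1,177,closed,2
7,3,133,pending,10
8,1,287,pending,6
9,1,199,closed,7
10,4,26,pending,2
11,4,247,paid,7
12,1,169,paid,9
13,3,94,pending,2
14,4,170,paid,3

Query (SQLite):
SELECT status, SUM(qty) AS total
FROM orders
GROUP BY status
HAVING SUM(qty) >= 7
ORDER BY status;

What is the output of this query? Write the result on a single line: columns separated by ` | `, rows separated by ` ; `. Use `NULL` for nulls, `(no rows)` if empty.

closed | 18 ; open | 15 ; paid | 29 ; pending | 24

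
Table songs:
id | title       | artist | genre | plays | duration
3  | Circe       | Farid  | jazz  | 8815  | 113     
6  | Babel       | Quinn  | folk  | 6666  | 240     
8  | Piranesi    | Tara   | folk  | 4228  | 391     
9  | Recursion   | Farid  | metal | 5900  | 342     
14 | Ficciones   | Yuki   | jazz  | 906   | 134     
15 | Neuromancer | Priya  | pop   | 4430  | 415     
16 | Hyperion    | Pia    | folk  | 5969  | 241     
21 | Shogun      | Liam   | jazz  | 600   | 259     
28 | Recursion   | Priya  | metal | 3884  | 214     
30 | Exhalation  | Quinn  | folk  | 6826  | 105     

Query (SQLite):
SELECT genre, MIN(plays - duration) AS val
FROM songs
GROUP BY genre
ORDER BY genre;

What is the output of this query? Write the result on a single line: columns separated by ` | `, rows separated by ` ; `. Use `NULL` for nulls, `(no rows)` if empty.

folk | 3837 ; jazz | 341 ; metal | 3670 ; pop | 4015

For each row compute plays - duration.
Group by genre; take MIN of the expression per group.
  folk: ids {6, 8, 16, 30} → MIN(plays - duration)=3837
  jazz: ids {3, 14, 21} → MIN(plays - duration)=341
  metal: ids {9, 28} → MIN(plays - duration)=3670
  pop: ids {15} → MIN(plays - duration)=4015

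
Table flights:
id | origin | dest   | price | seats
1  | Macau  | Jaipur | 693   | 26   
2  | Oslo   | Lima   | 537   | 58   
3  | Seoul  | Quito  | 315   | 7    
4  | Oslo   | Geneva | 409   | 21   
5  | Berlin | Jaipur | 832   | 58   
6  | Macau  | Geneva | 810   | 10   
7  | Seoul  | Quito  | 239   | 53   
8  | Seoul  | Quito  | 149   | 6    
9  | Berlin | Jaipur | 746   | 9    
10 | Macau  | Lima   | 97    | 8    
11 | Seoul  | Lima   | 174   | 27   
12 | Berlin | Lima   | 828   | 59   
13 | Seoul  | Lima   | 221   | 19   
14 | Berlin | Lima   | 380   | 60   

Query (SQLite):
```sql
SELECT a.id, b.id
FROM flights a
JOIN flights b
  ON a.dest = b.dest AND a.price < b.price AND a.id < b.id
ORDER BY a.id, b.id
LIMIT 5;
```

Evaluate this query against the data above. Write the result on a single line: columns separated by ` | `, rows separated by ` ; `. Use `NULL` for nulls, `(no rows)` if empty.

Pairs (a,b) with same dest, a.price < b.price, a.id < b.id.
dest groups: Geneva:{4,6} Jaipur:{1,5,9} Lima:{2,10,11,12,13,14} Quito:{3,7,8}
Ordered by (a.id, b.id); first 5.

1 | 5 ; 1 | 9 ; 2 | 12 ; 4 | 6 ; 10 | 11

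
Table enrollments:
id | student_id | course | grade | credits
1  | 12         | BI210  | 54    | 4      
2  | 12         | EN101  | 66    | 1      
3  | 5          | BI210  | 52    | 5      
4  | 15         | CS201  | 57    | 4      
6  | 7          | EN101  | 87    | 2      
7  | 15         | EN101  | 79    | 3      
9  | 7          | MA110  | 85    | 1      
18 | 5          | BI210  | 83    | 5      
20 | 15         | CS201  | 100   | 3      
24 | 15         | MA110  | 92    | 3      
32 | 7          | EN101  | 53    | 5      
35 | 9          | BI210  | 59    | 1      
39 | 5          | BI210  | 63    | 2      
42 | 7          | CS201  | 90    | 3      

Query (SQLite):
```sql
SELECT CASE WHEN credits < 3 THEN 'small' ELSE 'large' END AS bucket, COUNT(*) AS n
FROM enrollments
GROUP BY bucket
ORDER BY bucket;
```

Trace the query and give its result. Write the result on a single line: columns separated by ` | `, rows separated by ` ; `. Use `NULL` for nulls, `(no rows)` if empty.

Bucket rows by credits < 3 → 'small' else 'large'; count each bucket.

large | 9 ; small | 5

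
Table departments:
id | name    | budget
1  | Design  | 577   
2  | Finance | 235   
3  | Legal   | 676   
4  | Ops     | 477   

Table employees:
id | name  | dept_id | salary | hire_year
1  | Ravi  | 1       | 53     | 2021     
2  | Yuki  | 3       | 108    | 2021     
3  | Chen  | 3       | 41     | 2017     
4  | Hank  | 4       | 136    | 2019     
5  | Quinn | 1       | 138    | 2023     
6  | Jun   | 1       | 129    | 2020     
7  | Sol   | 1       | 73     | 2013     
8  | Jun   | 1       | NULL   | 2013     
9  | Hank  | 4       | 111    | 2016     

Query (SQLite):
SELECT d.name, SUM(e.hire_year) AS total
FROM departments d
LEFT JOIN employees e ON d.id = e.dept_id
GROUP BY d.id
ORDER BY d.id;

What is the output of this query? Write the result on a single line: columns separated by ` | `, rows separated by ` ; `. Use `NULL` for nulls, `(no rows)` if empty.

LEFT JOIN keeps every departments row; unmatched ones get NULL for employees columns.
Group by departments.id and compute SUM(e.hire_year). SUM over an all-NULL group is NULL.
  1: ids {1, 5, 6, 7, 8} → SUM(e.hire_year)=10090
  2: ids {—} → SUM(e.hire_year)=NULL
  3: ids {2, 3} → SUM(e.hire_year)=4038
  4: ids {4, 9} → SUM(e.hire_year)=4035

Design | 10090 ; Finance | NULL ; Legal | 4038 ; Ops | 4035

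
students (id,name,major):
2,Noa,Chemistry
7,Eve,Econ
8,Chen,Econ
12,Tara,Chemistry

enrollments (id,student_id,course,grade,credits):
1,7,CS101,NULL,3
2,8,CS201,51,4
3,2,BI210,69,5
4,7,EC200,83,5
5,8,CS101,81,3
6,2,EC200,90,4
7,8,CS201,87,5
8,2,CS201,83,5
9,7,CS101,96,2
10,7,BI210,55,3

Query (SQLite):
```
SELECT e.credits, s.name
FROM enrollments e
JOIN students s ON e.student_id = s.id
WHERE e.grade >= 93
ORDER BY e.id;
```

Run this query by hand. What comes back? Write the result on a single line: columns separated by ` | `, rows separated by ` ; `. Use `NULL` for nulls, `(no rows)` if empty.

2 | Eve

Each enrollments row matches the students row where student_id = students.id.
Then keep rows with e.grade >= 93.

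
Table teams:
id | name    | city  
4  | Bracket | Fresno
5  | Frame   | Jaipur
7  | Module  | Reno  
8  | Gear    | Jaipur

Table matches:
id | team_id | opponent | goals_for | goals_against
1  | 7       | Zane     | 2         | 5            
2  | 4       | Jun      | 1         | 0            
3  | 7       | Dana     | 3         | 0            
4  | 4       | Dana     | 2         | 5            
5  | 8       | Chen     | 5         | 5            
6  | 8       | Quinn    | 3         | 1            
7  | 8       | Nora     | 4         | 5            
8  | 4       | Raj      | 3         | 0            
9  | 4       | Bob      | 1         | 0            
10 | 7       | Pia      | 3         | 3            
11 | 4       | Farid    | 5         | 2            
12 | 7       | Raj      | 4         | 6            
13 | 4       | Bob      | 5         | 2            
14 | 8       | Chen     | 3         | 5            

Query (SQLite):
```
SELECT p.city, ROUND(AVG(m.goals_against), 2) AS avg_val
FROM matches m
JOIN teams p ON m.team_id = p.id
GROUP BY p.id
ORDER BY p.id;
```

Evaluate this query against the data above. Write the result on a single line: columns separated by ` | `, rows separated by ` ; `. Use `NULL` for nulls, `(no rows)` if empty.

Join each matches row to its teams via team_id.
Group joined rows by teams.id; compute ROUND(AVG(m.goals_against), 2) per group.
  4: ids {2, 4, 8, 9, 11, 13} → ROUND(AVG(m.goals_against), 2)=1.5
  7: ids {1, 3, 10, 12} → ROUND(AVG(m.goals_against), 2)=3.5
  8: ids {5, 6, 7, 14} → ROUND(AVG(m.goals_against), 2)=4

Fresno | 1.5 ; Reno | 3.5 ; Jaipur | 4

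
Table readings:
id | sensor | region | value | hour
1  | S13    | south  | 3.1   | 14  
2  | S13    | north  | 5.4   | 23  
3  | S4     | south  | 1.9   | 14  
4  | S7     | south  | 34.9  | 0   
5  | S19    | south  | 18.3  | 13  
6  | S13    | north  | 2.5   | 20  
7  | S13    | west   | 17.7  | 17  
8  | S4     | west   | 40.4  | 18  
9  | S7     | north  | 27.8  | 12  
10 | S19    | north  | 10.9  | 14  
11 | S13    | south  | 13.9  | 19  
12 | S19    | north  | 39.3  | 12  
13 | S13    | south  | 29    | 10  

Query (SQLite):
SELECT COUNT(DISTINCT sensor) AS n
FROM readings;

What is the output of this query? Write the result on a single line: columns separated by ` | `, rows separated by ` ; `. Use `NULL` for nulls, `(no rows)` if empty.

Count distinct non-NULL sensor values.

4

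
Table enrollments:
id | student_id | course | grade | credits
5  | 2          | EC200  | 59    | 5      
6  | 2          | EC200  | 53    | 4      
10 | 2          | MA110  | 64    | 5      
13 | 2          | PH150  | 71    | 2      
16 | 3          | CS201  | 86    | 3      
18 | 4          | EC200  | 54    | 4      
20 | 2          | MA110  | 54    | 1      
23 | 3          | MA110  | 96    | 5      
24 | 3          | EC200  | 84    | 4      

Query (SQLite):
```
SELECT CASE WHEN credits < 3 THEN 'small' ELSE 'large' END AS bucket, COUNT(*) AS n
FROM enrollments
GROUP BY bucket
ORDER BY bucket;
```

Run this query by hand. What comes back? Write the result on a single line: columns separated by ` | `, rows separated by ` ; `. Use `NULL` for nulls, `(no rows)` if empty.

Bucket rows by credits < 3 → 'small' else 'large'; count each bucket.

large | 7 ; small | 2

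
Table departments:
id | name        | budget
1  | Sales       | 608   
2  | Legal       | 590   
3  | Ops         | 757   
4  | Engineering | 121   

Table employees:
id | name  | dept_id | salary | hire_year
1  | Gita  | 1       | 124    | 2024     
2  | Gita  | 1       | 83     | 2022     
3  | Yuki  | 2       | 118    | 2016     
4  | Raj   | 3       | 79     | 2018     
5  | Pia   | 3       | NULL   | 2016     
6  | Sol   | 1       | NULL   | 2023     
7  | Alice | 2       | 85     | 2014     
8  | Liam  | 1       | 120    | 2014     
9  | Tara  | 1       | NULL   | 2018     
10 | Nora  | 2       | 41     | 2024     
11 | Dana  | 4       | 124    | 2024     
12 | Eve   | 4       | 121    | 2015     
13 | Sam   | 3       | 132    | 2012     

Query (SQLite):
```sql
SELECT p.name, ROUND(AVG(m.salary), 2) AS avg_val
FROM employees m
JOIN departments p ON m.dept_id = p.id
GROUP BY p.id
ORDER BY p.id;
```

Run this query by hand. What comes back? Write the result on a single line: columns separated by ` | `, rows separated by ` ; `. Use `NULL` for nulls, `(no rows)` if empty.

Join each employees row to its departments via dept_id.
Group joined rows by departments.id; compute ROUND(AVG(m.salary), 2) per group.
  1: ids {1, 2, 6, 8, 9} → ROUND(AVG(m.salary), 2)=109
  2: ids {3, 7, 10} → ROUND(AVG(m.salary), 2)=81.33
  3: ids {4, 5, 13} → ROUND(AVG(m.salary), 2)=105.5
  4: ids {11, 12} → ROUND(AVG(m.salary), 2)=122.5

Sales | 109 ; Legal | 81.33 ; Ops | 105.5 ; Engineering | 122.5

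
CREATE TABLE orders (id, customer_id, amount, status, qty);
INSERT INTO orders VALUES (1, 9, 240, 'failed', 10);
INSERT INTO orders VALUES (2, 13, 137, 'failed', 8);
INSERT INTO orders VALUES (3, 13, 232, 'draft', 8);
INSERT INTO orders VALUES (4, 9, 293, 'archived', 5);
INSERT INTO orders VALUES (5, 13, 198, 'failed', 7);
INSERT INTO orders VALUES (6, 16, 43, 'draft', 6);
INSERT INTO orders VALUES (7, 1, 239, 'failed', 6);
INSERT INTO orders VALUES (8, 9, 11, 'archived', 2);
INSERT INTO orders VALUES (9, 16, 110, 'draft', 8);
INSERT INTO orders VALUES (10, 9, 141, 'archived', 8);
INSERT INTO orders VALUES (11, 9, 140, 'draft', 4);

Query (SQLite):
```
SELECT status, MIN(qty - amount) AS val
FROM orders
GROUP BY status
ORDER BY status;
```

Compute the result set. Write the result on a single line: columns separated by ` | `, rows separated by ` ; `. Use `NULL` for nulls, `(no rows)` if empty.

For each row compute qty - amount.
Group by status; take MIN of the expression per group.
  archived: ids {4, 8, 10} → MIN(qty - amount)=-288
  draft: ids {3, 6, 9, 11} → MIN(qty - amount)=-224
  failed: ids {1, 2, 5, 7} → MIN(qty - amount)=-233

archived | -288 ; draft | -224 ; failed | -233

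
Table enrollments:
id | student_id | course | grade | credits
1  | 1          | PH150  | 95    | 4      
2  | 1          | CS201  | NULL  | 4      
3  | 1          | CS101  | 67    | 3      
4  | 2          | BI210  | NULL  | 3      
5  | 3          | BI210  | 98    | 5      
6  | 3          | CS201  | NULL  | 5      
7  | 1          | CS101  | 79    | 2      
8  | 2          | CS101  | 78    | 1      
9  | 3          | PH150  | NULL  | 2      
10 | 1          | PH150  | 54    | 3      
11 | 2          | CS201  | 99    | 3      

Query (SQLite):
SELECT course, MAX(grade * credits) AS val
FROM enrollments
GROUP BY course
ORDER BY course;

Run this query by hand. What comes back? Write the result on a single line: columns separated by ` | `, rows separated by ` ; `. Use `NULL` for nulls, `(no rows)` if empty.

For each row compute grade * credits.
Group by course; take MAX of the expression per group.
  BI210: ids {4, 5} → MAX(grade * credits)=490
  CS101: ids {3, 7, 8} → MAX(grade * credits)=201
  CS201: ids {2, 6, 11} → MAX(grade * credits)=297
  PH150: ids {1, 9, 10} → MAX(grade * credits)=380

BI210 | 490 ; CS101 | 201 ; CS201 | 297 ; PH150 | 380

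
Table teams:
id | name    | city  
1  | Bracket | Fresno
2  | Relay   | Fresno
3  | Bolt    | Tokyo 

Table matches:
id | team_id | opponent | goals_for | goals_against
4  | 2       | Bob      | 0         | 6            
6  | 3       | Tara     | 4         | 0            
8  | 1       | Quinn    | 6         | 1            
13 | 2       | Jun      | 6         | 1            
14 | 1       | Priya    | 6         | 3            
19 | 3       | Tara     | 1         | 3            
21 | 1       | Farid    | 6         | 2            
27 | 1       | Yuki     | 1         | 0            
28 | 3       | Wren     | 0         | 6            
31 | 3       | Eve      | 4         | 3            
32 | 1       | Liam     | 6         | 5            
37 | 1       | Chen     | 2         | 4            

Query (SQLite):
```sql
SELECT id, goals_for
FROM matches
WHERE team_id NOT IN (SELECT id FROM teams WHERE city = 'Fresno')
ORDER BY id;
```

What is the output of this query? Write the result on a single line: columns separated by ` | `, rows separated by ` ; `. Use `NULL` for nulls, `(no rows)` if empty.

6 | 4 ; 19 | 1 ; 28 | 0 ; 31 | 4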